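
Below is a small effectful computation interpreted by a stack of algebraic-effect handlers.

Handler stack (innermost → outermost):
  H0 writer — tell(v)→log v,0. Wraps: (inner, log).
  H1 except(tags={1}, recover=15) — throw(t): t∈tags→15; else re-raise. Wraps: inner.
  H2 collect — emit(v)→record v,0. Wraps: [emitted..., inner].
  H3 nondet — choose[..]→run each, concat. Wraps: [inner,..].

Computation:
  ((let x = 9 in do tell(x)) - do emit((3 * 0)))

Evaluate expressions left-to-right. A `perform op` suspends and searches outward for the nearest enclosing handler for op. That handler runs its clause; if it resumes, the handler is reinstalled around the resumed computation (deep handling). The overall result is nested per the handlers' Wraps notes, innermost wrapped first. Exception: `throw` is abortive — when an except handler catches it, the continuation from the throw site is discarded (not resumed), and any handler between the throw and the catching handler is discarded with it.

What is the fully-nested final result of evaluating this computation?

Answer: [[0, (0, (9))]]

Step-by-step:
tell(9) @ H0 ⇒ log+=9
emit(0) @ H2 ⇒ out+=0
H0 returns (0, (9))
H1 returns (0, (9))
H2 returns [0, (0, (9))]
H3 returns [[0, (0, (9))]]
= [[0, (0, (9))]]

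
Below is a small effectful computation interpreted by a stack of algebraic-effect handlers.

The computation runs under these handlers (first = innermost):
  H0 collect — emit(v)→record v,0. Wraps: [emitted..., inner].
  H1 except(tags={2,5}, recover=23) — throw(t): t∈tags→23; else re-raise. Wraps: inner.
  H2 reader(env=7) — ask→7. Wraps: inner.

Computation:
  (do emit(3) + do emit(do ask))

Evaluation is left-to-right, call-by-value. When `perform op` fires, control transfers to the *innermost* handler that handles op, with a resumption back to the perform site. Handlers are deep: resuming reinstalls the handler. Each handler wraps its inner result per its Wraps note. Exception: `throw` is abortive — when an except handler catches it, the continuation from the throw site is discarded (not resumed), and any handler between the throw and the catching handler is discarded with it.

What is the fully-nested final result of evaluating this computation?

Answer: [3, 7, 0]

Working:
emit(3) @ H0 ⇒ out+=3
ask @ H2 ⇒ 7
emit(7) @ H0 ⇒ out+=7
H0 returns [3, 7, 0]
H1 returns [3, 7, 0]
H2 returns [3, 7, 0]
= [3, 7, 0]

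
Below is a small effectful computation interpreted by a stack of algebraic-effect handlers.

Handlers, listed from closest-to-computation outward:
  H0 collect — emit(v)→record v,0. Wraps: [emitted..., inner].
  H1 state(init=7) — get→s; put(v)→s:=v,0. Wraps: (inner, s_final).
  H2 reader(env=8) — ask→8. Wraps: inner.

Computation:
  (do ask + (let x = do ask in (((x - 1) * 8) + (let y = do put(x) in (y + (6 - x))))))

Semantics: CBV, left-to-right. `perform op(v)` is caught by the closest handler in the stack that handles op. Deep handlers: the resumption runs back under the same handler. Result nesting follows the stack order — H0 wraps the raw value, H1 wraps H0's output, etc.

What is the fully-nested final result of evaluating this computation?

Answer: ([62], 8)

Working:
ask @ H2 ⇒ 8
ask @ H2 ⇒ 8
put(8) @ H1 ⇒ s:=8
H0 returns [62]
H1 returns ([62], 8)
H2 returns ([62], 8)
= ([62], 8)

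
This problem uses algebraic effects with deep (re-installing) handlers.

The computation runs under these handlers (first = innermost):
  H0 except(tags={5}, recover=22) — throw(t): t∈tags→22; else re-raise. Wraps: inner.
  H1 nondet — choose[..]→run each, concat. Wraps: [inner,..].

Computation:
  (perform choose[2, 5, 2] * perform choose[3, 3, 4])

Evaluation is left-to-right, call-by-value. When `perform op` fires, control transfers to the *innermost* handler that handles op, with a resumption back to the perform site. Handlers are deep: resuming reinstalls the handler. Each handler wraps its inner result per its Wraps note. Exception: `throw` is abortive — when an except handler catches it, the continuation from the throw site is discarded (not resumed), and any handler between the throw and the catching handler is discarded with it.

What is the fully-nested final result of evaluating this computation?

Answer: [6, 6, 8, 15, 15, 20, 6, 6, 8]

Working:
choose[2, 5, 2] @ H1
  branch[0] choose=2:
    choose[3, 3, 4] @ H1
      branch[0] choose=3:
        H0 returns 6
        H1 returns [6]
      branch[1] choose=3:
        H0 returns 6
        H1 returns [6]
      branch[2] choose=4:
        H0 returns 8
        H1 returns [8]
  branch[1] choose=5:
    choose[3, 3, 4] @ H1
      branch[0] choose=3:
        H0 returns 15
        H1 returns [15]
      branch[1] choose=3:
        H0 returns 15
        H1 returns [15]
      branch[2] choose=4:
        H0 returns 20
        H1 returns [20]
  branch[2] choose=2:
    choose[3, 3, 4] @ H1
      branch[0] choose=3:
        H0 returns 6
        H1 returns [6]
      branch[1] choose=3:
        H0 returns 6
        H1 returns [6]
      branch[2] choose=4:
        H0 returns 8
        H1 returns [8]
= [6, 6, 8, 15, 15, 20, 6, 6, 8]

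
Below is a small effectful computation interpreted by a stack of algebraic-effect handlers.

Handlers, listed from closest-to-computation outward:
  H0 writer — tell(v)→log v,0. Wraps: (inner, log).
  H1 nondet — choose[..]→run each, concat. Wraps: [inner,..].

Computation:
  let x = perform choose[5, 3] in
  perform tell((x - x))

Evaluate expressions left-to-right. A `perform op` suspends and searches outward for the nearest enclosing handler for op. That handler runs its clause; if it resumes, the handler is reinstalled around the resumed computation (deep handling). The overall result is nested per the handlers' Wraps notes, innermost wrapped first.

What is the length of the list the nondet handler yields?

Answer: 2

Evaluation trace:
choose[5, 3] @ H1
  branch[0] choose=5:
    tell(0) @ H0 ⇒ log+=0
    H0 returns (0, (0))
    H1 returns [(0, (0))]
  branch[1] choose=3:
    tell(0) @ H0 ⇒ log+=0
    H0 returns (0, (0))
    H1 returns [(0, (0))]
= [(0, (0)), (0, (0))]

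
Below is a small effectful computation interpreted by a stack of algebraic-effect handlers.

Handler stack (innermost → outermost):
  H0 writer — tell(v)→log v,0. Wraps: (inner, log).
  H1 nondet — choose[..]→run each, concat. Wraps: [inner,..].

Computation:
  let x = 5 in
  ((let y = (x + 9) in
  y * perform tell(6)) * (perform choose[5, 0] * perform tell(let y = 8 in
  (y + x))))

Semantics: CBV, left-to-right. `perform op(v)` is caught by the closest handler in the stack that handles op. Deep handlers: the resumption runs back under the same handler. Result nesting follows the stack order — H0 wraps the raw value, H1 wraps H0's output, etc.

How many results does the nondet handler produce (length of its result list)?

Answer: 2

Step-by-step:
tell(6) @ H0 ⇒ log+=6
choose[5, 0] @ H1
  branch[0] choose=5:
    tell(13) @ H0 ⇒ log+=13
    H0 returns (0, (6, 13))
    H1 returns [(0, (6, 13))]
  branch[1] choose=0:
    tell(13) @ H0 ⇒ log+=13
    H0 returns (0, (6, 13))
    H1 returns [(0, (6, 13))]
= [(0, (6, 13)), (0, (6, 13))]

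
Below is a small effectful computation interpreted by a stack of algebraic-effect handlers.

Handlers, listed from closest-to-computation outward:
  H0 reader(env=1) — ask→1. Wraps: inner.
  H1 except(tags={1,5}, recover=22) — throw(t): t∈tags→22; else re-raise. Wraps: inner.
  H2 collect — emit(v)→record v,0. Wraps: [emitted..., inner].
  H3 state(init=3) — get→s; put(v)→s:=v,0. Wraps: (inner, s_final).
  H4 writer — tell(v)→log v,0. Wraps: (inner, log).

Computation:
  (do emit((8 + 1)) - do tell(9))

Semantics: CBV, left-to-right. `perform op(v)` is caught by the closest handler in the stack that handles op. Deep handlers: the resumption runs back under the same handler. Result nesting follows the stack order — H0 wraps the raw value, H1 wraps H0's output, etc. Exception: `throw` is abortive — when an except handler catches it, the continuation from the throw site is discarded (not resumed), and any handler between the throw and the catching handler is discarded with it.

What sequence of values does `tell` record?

Evaluation trace:
emit(9) @ H2 ⇒ out+=9
tell(9) @ H4 ⇒ log+=9
H0 returns 0
H1 returns 0
H2 returns [9, 0]
H3 returns ([9, 0], 3)
H4 returns (([9, 0], 3), (9))
= (([9, 0], 3), (9))

Answer: (9)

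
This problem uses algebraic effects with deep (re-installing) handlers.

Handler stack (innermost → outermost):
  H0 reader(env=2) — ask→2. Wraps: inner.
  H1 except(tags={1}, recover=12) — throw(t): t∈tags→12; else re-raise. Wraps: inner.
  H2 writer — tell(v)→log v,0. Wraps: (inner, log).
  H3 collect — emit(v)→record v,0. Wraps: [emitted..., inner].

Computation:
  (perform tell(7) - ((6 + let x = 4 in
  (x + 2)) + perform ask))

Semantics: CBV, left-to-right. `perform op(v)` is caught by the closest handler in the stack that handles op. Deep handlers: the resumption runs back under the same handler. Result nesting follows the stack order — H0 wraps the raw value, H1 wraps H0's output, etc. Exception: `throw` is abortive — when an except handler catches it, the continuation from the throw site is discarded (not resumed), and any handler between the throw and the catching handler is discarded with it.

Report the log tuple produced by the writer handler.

Evaluation trace:
tell(7) @ H2 ⇒ log+=7
ask @ H0 ⇒ 2
H0 returns -14
H1 returns -14
H2 returns (-14, (7))
H3 returns [(-14, (7))]
= [(-14, (7))]

Answer: (7)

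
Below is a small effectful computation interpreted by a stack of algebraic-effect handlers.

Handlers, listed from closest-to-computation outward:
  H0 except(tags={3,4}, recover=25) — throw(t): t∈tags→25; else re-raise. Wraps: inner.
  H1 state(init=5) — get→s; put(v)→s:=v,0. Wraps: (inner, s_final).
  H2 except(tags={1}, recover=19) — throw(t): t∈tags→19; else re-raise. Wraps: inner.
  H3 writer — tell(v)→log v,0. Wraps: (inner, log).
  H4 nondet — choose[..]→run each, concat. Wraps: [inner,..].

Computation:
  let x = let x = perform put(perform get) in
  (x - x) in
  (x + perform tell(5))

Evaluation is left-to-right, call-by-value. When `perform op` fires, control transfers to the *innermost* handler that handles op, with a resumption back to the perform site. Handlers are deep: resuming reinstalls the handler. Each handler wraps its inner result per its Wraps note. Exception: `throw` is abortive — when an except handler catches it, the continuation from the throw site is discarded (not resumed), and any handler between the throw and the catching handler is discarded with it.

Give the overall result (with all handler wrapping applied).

Evaluation trace:
get @ H1 ⇒ 5
put(5) @ H1 ⇒ s:=5
tell(5) @ H3 ⇒ log+=5
H0 returns 0
H1 returns (0, 5)
H2 returns (0, 5)
H3 returns ((0, 5), (5))
H4 returns [((0, 5), (5))]
= [((0, 5), (5))]

Answer: [((0, 5), (5))]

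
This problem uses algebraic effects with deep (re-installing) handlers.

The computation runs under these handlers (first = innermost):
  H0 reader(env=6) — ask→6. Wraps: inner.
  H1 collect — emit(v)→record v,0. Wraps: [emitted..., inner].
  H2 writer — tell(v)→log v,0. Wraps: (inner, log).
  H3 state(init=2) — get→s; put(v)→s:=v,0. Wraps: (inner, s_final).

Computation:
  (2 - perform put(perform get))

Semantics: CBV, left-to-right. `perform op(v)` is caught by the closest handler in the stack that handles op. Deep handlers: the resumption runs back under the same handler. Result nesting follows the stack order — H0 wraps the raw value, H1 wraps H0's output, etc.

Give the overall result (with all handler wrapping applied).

Answer: (([2], ()), 2)

Working:
get @ H3 ⇒ 2
put(2) @ H3 ⇒ s:=2
H0 returns 2
H1 returns [2]
H2 returns ([2], ())
H3 returns (([2], ()), 2)
= (([2], ()), 2)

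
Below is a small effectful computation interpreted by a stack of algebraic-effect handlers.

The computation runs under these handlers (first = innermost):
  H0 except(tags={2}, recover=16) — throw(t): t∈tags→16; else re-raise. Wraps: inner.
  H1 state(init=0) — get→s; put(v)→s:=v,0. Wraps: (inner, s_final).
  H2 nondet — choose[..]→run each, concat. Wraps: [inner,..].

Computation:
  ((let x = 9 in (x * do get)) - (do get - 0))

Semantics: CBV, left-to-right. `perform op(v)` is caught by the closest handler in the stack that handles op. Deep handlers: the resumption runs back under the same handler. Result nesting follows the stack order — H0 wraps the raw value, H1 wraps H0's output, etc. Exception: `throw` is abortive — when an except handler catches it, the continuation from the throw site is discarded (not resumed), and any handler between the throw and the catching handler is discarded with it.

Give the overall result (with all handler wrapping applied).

Answer: [(0, 0)]

Evaluation trace:
get @ H1 ⇒ 0
get @ H1 ⇒ 0
H0 returns 0
H1 returns (0, 0)
H2 returns [(0, 0)]
= [(0, 0)]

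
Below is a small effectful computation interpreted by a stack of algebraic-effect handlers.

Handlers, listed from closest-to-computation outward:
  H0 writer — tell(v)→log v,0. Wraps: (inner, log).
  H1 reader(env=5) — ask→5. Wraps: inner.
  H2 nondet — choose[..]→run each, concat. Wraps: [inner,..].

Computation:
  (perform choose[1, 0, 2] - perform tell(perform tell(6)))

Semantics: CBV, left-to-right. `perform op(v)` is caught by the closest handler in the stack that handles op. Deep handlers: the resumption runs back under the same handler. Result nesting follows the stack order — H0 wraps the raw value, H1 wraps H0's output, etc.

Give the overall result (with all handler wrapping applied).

Answer: [(1, (6, 0)), (0, (6, 0)), (2, (6, 0))]

Working:
choose[1, 0, 2] @ H2
  branch[0] choose=1:
    tell(6) @ H0 ⇒ log+=6
    tell(0) @ H0 ⇒ log+=0
    H0 returns (1, (6, 0))
    H1 returns (1, (6, 0))
    H2 returns [(1, (6, 0))]
  branch[1] choose=0:
    tell(6) @ H0 ⇒ log+=6
    tell(0) @ H0 ⇒ log+=0
    H0 returns (0, (6, 0))
    H1 returns (0, (6, 0))
    H2 returns [(0, (6, 0))]
  branch[2] choose=2:
    tell(6) @ H0 ⇒ log+=6
    tell(0) @ H0 ⇒ log+=0
    H0 returns (2, (6, 0))
    H1 returns (2, (6, 0))
    H2 returns [(2, (6, 0))]
= [(1, (6, 0)), (0, (6, 0)), (2, (6, 0))]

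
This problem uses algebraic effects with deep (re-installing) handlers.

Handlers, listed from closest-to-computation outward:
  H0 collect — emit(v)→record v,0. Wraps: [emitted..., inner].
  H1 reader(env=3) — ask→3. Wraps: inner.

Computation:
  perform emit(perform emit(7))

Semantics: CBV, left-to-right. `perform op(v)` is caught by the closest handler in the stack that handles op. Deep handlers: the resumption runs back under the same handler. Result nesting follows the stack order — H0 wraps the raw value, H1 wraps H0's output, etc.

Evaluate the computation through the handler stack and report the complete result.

Answer: [7, 0, 0]

Working:
emit(7) @ H0 ⇒ out+=7
emit(0) @ H0 ⇒ out+=0
H0 returns [7, 0, 0]
H1 returns [7, 0, 0]
= [7, 0, 0]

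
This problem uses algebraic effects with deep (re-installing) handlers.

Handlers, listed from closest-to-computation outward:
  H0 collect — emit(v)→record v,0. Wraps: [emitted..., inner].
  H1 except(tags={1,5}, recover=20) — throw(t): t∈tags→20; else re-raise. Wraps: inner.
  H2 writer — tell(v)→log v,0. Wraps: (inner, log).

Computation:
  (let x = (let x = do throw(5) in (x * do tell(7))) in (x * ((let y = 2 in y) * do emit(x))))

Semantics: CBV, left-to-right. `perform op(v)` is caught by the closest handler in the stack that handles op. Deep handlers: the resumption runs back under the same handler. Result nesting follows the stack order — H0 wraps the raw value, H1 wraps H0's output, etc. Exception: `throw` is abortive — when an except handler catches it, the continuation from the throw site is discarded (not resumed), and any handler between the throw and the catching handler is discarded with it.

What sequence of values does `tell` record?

Step-by-step:
throw(5) @ H1 caught ⇒ 20
H2 returns (20, ())
= (20, ())

Answer: ()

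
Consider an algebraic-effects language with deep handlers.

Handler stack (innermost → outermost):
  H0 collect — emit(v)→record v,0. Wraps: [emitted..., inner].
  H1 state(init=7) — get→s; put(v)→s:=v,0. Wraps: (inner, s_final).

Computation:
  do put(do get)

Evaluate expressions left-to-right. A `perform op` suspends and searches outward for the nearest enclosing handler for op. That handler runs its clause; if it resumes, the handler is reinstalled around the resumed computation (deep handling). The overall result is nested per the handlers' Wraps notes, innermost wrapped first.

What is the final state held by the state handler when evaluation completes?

Evaluation trace:
get @ H1 ⇒ 7
put(7) @ H1 ⇒ s:=7
H0 returns [0]
H1 returns ([0], 7)
= ([0], 7)

Answer: 7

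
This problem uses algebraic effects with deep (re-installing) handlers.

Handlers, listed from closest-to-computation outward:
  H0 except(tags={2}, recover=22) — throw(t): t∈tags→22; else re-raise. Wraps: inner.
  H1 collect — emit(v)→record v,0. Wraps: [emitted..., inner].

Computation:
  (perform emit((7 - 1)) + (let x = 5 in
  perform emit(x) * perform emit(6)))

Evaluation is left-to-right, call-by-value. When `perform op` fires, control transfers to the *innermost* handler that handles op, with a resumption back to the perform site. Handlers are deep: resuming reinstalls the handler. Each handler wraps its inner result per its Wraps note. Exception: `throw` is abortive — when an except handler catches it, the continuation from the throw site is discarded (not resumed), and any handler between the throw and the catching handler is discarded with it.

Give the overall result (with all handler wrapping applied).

Working:
emit(6) @ H1 ⇒ out+=6
emit(5) @ H1 ⇒ out+=5
emit(6) @ H1 ⇒ out+=6
H0 returns 0
H1 returns [6, 5, 6, 0]
= [6, 5, 6, 0]

Answer: [6, 5, 6, 0]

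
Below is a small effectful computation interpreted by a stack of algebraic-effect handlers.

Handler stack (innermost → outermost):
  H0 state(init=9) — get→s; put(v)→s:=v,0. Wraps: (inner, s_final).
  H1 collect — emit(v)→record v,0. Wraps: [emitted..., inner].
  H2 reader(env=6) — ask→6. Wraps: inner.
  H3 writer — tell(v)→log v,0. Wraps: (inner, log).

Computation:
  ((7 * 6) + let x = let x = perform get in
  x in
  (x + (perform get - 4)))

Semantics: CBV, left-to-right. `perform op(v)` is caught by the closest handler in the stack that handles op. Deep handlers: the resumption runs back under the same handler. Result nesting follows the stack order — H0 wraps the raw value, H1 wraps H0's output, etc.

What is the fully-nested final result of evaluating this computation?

Working:
get @ H0 ⇒ 9
get @ H0 ⇒ 9
H0 returns (56, 9)
H1 returns [(56, 9)]
H2 returns [(56, 9)]
H3 returns ([(56, 9)], ())
= ([(56, 9)], ())

Answer: ([(56, 9)], ())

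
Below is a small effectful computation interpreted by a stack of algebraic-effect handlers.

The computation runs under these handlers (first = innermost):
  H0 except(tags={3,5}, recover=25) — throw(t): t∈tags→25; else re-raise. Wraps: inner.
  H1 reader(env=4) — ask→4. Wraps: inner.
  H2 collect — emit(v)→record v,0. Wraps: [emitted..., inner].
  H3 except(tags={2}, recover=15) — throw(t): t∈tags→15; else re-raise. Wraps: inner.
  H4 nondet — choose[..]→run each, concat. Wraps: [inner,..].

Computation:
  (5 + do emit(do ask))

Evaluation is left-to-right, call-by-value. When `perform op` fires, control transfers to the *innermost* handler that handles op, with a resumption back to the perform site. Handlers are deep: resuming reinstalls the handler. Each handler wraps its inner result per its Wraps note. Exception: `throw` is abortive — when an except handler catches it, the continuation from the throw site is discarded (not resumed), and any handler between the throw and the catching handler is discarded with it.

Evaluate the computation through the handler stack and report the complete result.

Working:
ask @ H1 ⇒ 4
emit(4) @ H2 ⇒ out+=4
H0 returns 5
H1 returns 5
H2 returns [4, 5]
H3 returns [4, 5]
H4 returns [[4, 5]]
= [[4, 5]]

Answer: [[4, 5]]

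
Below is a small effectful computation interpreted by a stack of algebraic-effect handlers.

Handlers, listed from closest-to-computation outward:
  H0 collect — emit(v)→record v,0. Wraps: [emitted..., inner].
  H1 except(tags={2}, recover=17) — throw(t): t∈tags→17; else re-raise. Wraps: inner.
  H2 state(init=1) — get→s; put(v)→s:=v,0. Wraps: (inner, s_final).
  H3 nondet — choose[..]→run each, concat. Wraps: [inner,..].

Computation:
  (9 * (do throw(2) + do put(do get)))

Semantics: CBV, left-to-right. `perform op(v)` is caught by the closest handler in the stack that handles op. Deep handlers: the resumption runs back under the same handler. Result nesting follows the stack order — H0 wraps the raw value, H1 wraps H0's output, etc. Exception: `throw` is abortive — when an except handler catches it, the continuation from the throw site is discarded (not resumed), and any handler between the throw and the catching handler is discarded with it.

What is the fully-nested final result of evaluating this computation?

Working:
throw(2) @ H1 caught ⇒ 17
H2 returns (17, 1)
H3 returns [(17, 1)]
= [(17, 1)]

Answer: [(17, 1)]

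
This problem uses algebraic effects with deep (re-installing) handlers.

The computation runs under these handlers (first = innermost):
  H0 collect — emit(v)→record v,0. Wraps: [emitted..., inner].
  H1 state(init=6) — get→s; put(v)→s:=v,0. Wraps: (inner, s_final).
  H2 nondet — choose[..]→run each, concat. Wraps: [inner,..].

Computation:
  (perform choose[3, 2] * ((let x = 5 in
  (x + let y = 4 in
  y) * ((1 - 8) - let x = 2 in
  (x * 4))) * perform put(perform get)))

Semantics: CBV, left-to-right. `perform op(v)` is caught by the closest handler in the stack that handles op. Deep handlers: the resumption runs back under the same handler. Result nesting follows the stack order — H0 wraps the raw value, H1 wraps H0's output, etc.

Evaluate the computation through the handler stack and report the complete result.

Step-by-step:
choose[3, 2] @ H2
  branch[0] choose=3:
    get @ H1 ⇒ 6
    put(6) @ H1 ⇒ s:=6
    H0 returns [0]
    H1 returns ([0], 6)
    H2 returns [([0], 6)]
  branch[1] choose=2:
    get @ H1 ⇒ 6
    put(6) @ H1 ⇒ s:=6
    H0 returns [0]
    H1 returns ([0], 6)
    H2 returns [([0], 6)]
= [([0], 6), ([0], 6)]

Answer: [([0], 6), ([0], 6)]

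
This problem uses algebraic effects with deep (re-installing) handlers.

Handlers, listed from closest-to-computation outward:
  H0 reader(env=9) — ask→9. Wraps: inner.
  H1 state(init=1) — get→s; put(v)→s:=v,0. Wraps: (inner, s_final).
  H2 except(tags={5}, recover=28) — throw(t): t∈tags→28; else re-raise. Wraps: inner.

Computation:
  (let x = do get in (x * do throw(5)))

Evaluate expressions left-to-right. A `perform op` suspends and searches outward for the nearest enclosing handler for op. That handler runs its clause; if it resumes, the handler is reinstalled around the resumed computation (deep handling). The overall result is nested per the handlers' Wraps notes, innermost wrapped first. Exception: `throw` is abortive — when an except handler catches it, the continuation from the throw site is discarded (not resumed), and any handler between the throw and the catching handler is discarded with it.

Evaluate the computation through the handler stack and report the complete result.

Answer: 28

Step-by-step:
get @ H1 ⇒ 1
throw(5) @ H2 caught ⇒ 28
= 28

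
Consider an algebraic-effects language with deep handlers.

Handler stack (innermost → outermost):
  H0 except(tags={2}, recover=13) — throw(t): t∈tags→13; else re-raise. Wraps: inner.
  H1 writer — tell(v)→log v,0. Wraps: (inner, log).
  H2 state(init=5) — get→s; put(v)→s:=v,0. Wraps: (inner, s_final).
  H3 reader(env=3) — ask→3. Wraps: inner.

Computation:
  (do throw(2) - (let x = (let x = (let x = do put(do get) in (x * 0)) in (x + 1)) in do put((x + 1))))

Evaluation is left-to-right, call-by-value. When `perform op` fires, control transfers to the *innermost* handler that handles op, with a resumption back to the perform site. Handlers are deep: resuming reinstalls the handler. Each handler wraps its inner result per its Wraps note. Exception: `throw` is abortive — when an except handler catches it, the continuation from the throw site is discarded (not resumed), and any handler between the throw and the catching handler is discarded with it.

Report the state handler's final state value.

Answer: 5

Evaluation trace:
throw(2) @ H0 caught ⇒ 13
H1 returns (13, ())
H2 returns ((13, ()), 5)
H3 returns ((13, ()), 5)
= ((13, ()), 5)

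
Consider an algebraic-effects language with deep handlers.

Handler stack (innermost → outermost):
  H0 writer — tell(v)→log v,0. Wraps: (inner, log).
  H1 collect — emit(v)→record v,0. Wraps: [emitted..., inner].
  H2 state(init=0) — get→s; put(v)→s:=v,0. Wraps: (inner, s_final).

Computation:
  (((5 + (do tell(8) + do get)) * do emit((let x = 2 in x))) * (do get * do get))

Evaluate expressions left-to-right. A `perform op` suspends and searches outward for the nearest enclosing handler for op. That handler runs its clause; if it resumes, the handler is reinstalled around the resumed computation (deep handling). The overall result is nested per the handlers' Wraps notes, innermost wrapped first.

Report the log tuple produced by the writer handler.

Step-by-step:
tell(8) @ H0 ⇒ log+=8
get @ H2 ⇒ 0
emit(2) @ H1 ⇒ out+=2
get @ H2 ⇒ 0
get @ H2 ⇒ 0
H0 returns (0, (8))
H1 returns [2, (0, (8))]
H2 returns ([2, (0, (8))], 0)
= ([2, (0, (8))], 0)

Answer: (8)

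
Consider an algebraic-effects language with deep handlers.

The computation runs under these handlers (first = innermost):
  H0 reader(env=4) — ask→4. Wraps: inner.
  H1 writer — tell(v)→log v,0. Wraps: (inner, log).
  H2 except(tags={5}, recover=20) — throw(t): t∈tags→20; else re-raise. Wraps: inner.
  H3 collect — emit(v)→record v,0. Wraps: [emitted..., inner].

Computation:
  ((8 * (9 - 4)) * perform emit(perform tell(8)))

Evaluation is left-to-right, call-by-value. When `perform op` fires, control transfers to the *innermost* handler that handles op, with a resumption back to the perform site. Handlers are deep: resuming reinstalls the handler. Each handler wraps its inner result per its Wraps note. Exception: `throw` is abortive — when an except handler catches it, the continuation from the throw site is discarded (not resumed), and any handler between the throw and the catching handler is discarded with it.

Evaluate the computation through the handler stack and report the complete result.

Answer: [0, (0, (8))]

Step-by-step:
tell(8) @ H1 ⇒ log+=8
emit(0) @ H3 ⇒ out+=0
H0 returns 0
H1 returns (0, (8))
H2 returns (0, (8))
H3 returns [0, (0, (8))]
= [0, (0, (8))]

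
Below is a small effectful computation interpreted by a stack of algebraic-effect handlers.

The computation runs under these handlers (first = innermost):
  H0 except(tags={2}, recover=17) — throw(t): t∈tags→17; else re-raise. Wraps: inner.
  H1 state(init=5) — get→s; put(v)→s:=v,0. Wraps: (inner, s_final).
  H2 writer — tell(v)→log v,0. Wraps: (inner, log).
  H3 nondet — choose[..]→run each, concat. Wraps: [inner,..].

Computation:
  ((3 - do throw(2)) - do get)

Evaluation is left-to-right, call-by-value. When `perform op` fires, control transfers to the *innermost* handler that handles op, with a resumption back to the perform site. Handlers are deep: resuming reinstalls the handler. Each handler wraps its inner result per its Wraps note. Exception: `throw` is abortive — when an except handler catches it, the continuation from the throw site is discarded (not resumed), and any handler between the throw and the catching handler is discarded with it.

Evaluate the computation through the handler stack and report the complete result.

Answer: [((17, 5), ())]

Evaluation trace:
throw(2) @ H0 caught ⇒ 17
H1 returns (17, 5)
H2 returns ((17, 5), ())
H3 returns [((17, 5), ())]
= [((17, 5), ())]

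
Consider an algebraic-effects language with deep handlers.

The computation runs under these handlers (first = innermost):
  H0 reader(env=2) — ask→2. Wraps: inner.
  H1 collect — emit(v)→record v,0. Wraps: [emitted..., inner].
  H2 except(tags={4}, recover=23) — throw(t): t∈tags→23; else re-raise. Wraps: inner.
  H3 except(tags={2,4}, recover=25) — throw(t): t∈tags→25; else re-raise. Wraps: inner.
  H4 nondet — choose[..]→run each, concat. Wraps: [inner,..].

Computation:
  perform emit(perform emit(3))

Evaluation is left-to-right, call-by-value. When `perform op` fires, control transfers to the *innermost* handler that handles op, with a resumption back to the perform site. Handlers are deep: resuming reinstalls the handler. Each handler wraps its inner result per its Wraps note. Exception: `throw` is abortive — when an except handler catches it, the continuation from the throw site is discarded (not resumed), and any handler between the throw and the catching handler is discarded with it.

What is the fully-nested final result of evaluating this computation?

Answer: [[3, 0, 0]]

Evaluation trace:
emit(3) @ H1 ⇒ out+=3
emit(0) @ H1 ⇒ out+=0
H0 returns 0
H1 returns [3, 0, 0]
H2 returns [3, 0, 0]
H3 returns [3, 0, 0]
H4 returns [[3, 0, 0]]
= [[3, 0, 0]]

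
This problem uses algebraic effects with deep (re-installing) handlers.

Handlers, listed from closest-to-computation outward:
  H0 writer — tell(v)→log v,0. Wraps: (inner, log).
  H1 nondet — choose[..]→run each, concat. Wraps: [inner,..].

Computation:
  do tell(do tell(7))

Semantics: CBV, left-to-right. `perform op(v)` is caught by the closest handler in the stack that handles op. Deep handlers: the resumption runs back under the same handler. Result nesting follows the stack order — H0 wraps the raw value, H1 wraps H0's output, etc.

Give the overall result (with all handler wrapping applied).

Working:
tell(7) @ H0 ⇒ log+=7
tell(0) @ H0 ⇒ log+=0
H0 returns (0, (7, 0))
H1 returns [(0, (7, 0))]
= [(0, (7, 0))]

Answer: [(0, (7, 0))]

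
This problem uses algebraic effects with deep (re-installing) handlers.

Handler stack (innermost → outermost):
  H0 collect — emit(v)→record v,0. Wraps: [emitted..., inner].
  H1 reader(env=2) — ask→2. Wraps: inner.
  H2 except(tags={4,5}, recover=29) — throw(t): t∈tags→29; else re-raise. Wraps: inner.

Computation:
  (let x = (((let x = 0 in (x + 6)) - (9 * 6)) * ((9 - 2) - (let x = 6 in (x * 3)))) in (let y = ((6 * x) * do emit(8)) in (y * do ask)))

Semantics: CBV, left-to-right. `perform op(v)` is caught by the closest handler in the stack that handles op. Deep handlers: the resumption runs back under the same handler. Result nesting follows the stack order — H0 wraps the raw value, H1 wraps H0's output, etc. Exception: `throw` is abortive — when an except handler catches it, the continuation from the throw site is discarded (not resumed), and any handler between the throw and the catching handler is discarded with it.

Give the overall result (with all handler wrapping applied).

Working:
emit(8) @ H0 ⇒ out+=8
ask @ H1 ⇒ 2
H0 returns [8, 0]
H1 returns [8, 0]
H2 returns [8, 0]
= [8, 0]

Answer: [8, 0]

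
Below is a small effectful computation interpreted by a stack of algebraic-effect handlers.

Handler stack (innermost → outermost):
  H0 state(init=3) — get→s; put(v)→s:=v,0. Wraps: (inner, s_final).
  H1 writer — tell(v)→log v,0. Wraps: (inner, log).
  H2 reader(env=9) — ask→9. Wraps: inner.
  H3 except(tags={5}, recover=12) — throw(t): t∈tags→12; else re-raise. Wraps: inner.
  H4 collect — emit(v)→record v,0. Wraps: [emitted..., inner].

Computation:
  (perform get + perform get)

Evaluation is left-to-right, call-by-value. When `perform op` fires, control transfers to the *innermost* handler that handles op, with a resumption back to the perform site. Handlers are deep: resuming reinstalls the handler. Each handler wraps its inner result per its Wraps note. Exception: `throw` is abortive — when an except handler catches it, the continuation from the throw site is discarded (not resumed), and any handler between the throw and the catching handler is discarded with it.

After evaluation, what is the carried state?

Step-by-step:
get @ H0 ⇒ 3
get @ H0 ⇒ 3
H0 returns (6, 3)
H1 returns ((6, 3), ())
H2 returns ((6, 3), ())
H3 returns ((6, 3), ())
H4 returns [((6, 3), ())]
= [((6, 3), ())]

Answer: 3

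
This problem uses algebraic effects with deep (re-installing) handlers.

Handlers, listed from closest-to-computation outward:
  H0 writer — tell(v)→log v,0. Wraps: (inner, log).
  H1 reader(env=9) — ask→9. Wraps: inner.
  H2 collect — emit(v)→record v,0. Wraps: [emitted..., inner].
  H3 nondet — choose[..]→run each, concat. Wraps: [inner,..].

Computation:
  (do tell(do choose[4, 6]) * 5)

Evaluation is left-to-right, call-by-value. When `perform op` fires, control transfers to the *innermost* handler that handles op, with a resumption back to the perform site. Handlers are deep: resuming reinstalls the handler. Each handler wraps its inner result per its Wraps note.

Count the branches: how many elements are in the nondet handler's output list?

Answer: 2

Working:
choose[4, 6] @ H3
  branch[0] choose=4:
    tell(4) @ H0 ⇒ log+=4
    H0 returns (0, (4))
    H1 returns (0, (4))
    H2 returns [(0, (4))]
    H3 returns [[(0, (4))]]
  branch[1] choose=6:
    tell(6) @ H0 ⇒ log+=6
    H0 returns (0, (6))
    H1 returns (0, (6))
    H2 returns [(0, (6))]
    H3 returns [[(0, (6))]]
= [[(0, (4))], [(0, (6))]]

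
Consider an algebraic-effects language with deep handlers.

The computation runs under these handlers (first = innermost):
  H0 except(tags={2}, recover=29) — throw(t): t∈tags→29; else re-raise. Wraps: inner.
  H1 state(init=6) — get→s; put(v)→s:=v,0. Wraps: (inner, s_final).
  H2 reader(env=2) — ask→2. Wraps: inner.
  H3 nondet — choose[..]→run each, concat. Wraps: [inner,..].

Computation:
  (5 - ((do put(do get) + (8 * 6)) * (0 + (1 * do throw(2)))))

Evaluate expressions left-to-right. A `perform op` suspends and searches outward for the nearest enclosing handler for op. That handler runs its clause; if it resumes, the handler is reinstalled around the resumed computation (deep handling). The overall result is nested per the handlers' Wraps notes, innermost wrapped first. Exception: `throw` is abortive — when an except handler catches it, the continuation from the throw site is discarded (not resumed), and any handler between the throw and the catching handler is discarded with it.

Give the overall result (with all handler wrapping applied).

Working:
get @ H1 ⇒ 6
put(6) @ H1 ⇒ s:=6
throw(2) @ H0 caught ⇒ 29
H1 returns (29, 6)
H2 returns (29, 6)
H3 returns [(29, 6)]
= [(29, 6)]

Answer: [(29, 6)]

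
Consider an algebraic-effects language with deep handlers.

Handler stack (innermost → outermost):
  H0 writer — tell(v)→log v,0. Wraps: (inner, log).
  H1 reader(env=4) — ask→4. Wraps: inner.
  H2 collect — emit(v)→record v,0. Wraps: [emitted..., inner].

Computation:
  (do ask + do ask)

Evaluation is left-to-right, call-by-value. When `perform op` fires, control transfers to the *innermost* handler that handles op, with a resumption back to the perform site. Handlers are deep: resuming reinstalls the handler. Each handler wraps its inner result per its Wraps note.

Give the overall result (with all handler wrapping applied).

Answer: [(8, ())]

Working:
ask @ H1 ⇒ 4
ask @ H1 ⇒ 4
H0 returns (8, ())
H1 returns (8, ())
H2 returns [(8, ())]
= [(8, ())]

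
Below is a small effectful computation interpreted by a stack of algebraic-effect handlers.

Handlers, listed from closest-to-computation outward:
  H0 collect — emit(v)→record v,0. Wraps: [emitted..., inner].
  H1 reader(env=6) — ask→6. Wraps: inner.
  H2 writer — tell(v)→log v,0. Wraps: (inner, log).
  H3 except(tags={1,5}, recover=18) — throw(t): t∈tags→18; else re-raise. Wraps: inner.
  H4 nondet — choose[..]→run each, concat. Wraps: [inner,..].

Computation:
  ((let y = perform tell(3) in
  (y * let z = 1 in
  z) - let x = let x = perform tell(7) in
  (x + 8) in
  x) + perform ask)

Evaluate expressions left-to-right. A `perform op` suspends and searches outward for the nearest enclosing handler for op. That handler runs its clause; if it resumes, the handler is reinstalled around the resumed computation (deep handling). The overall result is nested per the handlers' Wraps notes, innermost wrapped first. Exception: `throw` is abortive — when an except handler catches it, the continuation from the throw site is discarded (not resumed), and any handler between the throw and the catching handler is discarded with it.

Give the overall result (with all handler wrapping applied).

Evaluation trace:
tell(3) @ H2 ⇒ log+=3
tell(7) @ H2 ⇒ log+=7
ask @ H1 ⇒ 6
H0 returns [-2]
H1 returns [-2]
H2 returns ([-2], (3, 7))
H3 returns ([-2], (3, 7))
H4 returns [([-2], (3, 7))]
= [([-2], (3, 7))]

Answer: [([-2], (3, 7))]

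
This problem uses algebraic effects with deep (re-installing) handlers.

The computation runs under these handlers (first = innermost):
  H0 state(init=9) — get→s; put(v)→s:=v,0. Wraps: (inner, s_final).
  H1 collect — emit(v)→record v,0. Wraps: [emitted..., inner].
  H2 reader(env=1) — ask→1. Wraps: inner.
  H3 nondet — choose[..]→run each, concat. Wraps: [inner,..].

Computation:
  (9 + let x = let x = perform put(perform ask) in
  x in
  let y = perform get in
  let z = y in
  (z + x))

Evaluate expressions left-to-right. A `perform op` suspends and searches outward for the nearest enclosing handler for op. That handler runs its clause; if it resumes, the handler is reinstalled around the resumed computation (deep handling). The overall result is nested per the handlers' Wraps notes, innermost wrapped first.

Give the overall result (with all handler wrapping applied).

Answer: [[(10, 1)]]

Evaluation trace:
ask @ H2 ⇒ 1
put(1) @ H0 ⇒ s:=1
get @ H0 ⇒ 1
H0 returns (10, 1)
H1 returns [(10, 1)]
H2 returns [(10, 1)]
H3 returns [[(10, 1)]]
= [[(10, 1)]]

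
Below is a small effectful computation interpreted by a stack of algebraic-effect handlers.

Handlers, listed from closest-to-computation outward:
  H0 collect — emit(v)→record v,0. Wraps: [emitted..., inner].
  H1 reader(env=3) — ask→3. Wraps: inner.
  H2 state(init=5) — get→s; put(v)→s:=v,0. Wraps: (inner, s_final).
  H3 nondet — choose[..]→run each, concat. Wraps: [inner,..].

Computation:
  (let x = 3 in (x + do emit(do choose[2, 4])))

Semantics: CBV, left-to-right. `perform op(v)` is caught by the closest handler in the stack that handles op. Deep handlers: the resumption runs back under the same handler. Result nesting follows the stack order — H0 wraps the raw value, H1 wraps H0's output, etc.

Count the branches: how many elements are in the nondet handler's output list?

Evaluation trace:
choose[2, 4] @ H3
  branch[0] choose=2:
    emit(2) @ H0 ⇒ out+=2
    H0 returns [2, 3]
    H1 returns [2, 3]
    H2 returns ([2, 3], 5)
    H3 returns [([2, 3], 5)]
  branch[1] choose=4:
    emit(4) @ H0 ⇒ out+=4
    H0 returns [4, 3]
    H1 returns [4, 3]
    H2 returns ([4, 3], 5)
    H3 returns [([4, 3], 5)]
= [([2, 3], 5), ([4, 3], 5)]

Answer: 2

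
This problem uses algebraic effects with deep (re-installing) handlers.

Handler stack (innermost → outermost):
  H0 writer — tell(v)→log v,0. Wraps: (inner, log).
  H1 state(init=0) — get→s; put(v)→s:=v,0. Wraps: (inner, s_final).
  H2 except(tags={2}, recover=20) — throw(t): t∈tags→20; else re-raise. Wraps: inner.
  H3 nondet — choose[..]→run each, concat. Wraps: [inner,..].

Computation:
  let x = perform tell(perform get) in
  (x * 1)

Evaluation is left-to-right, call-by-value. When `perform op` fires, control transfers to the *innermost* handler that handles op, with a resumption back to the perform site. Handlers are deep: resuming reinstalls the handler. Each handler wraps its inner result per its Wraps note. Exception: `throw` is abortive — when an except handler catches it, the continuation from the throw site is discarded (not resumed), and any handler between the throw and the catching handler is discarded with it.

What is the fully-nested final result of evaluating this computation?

Answer: [((0, (0)), 0)]

Working:
get @ H1 ⇒ 0
tell(0) @ H0 ⇒ log+=0
H0 returns (0, (0))
H1 returns ((0, (0)), 0)
H2 returns ((0, (0)), 0)
H3 returns [((0, (0)), 0)]
= [((0, (0)), 0)]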